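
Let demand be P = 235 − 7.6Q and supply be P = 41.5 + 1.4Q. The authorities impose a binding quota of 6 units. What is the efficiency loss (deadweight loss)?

Competitive equilibrium: 235 − 7.6Q = 41.5 + 1.4Q → Q* = 21.5, P* = 71.6.
At Q = 6: demand price = 235 − 7.6·6 = 189.4; supply price = 41.5 + 1.4·6 = 49.9.
ΔQ = 21.5 − 6 = 15.5; wedge = 189.4 − 49.9 = 139.5.
Welfare loss = ½ × 15.5 × 139.5 = 1081.125.

1081.125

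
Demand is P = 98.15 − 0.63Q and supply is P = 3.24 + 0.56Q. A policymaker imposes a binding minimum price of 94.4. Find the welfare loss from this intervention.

3240.98

Competitive equilibrium: 98.15 − 0.63Q = 3.24 + 0.56Q → Q* = 79.7563, P* = 47.9035.
At the floor P = 94.4, quantity demanded = (98.15 − 94.4)/0.63 = 5.9524.
Sellers' marginal cost at Q' = 5.9524: 3.24 + 0.56·5.9524 = 6.5733.
ΔQ = 79.7563 − 5.9524 = 73.8039; wedge = 94.4 − 6.5733 = 87.8267.
DWL = ½ × 73.8039 × 87.8267 = 3240.98.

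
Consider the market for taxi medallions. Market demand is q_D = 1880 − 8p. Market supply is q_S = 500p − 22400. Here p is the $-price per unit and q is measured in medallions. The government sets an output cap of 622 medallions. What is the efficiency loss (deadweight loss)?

$48688.09

In inverse form: demand p = 235 − 0.125q, supply p = 44.8 + 0.002q.
Competitive equilibrium: 235 − 0.125q = 44.8 + 0.002q → q* = 1497.6378, p* = 47.7953.
At q = 622: demand price = 235 − 0.125·622 = 157.25; supply price = 44.8 + 0.002·622 = 46.044.
Δq = 1497.6378 − 622 = 875.6378; wedge = 157.25 − 46.044 = 111.206.
Deadweight loss = ½ × 875.6378 × 111.206 = $48688.09.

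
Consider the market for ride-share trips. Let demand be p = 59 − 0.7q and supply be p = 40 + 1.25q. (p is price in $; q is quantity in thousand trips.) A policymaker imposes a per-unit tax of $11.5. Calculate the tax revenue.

Competitive equilibrium: 59 − 0.7q = 40 + 1.25q → q* = 9.7436, p* = 52.1795.
With the tax, the buyer price exceeds the seller price by 11.5: (59 − 0.7q) − (40 + 1.25q) = 11.5 → q' = 3.8462.
Tax revenue = 11.5 × 3.8462 = $44.23 thousand.

$44.23 thousand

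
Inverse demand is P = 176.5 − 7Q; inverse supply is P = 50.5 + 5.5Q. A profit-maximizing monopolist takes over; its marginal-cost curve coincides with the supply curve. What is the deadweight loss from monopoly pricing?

Competitive equilibrium: 176.5 − 7Q = 50.5 + 5.5Q → Q* = 10.08, P* = 105.94.
Marginal revenue: MR = 176.5 − 14Q. Set MR = MC: 176.5 − 14Q = 50.5 + 5.5Q → Q_m = 6.4615.
Price P_m = 176.5 − 7·6.4615 = 131.2695; MC(Q_m) = 50.5 + 5.5·6.4615 = 86.0383.
Competitive Q* = 10.08, so ΔQ = 3.6185; wedge = 131.2695 − 86.0383 = 45.2312.
The triangle = ½ × 3.6185 × 45.2312 = 81.83.

81.83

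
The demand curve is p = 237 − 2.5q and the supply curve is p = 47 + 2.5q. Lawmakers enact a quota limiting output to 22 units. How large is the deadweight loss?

640

Competitive equilibrium: 237 − 2.5q = 47 + 2.5q → q* = 38, p* = 142.
At q = 22: demand price = 237 − 2.5·22 = 182; supply price = 47 + 2.5·22 = 102.
Δq = 38 − 22 = 16; wedge = 182 − 102 = 80.
DWL = ½ × 16 × 80 = 640.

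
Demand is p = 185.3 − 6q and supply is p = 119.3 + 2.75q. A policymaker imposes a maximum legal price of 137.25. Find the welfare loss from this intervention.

4.51

Competitive equilibrium: 185.3 − 6q = 119.3 + 2.75q → q* = 7.5429, p* = 140.0429.
At the ceiling p = 137.25, quantity supplied = (137.25 − 119.3)/2.75 = 6.5273.
Willingness to pay at q' = 6.5273: 185.3 − 6·6.5273 = 146.1362.
Δq = 7.5429 − 6.5273 = 1.0156; wedge = 146.1362 − 137.25 = 8.8862.
The triangle = ½ × 1.0156 × 8.8862 = 4.51.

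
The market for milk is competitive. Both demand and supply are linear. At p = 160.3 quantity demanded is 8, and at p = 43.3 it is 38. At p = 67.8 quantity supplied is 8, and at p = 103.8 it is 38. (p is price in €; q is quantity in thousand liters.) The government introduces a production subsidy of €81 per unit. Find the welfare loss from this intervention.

Demand slope = (43.3 − 160.3)/(38 − 8) = −3.9, so p = 191.5 − 3.9q.
Supply slope = (103.8 − 67.8)/(38 − 8) = 1.2, so p = 58.2 + 1.2q.
Competitive equilibrium: 191.5 − 3.9q = 58.2 + 1.2q → q* = 26.13725, p* = 89.56471.
The subsidy lowers effective supply by 81: p = 1.2q − 22.8.
New quantity: 191.5 − 3.9q = 1.2q − 22.8 → q' = 42.01961.
Overproduction Δq = 42.01961 − 26.13725 = 15.88236; wedge = subsidy = 81.
The triangle = ½ × 15.88236 × 81 = €643.24 thousand.

€643.24 thousand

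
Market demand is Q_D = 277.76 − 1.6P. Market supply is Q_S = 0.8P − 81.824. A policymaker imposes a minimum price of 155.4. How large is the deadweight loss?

In inverse form: demand P = 173.6 − 0.625Q, supply P = 102.28 + 1.25Q.
Competitive equilibrium: 173.6 − 0.625Q = 102.28 + 1.25Q → Q* = 38.0373, P* = 149.8267.
At the floor P = 155.4, quantity demanded = (173.6 − 155.4)/0.625 = 29.12.
Sellers' marginal cost at Q' = 29.12: 102.28 + 1.25·29.12 = 138.68.
ΔQ = 38.0373 − 29.12 = 8.9173; wedge = 155.4 − 138.68 = 16.72.
Welfare loss = ½ × 8.9173 × 16.72 = 74.55.

74.55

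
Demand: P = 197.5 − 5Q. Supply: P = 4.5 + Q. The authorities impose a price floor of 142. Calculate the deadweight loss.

1331.41

Competitive equilibrium: 197.5 − 5Q = 4.5 + Q → Q* = 32.16667, P* = 36.66667.
At the floor P = 142, quantity demanded = (197.5 − 142)/5 = 11.1.
Sellers' marginal cost at Q' = 11.1: 4.5 + 1·11.1 = 15.6.
ΔQ = 32.16667 − 11.1 = 21.06667; wedge = 142 − 15.6 = 126.4.
The triangle = ½ × 21.06667 × 126.4 = 1331.41.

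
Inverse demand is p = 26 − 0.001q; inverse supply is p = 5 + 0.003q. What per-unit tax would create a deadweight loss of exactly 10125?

9

Competitive equilibrium: 26 − 0.001q = 5 + 0.003q → q* = 5250, p* = 20.75.
A tax t gives Δq = t/0.004 and wedge t, so DWL = t²/0.008.
t²/0.008 = 10125 → t² = 81 → t = 9.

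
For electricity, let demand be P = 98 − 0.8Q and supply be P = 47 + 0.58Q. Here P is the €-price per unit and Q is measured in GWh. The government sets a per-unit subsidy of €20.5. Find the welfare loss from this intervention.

Competitive equilibrium: 98 − 0.8Q = 47 + 0.58Q → Q* = 36.9565, P* = 68.4348.
The subsidy lowers effective supply by 20.5: P = 26.5 + 0.58Q.
New quantity: 98 − 0.8Q = 26.5 + 0.58Q → Q' = 51.8116.
Overproduction ΔQ = 51.8116 − 36.9565 = 14.8551; wedge = subsidy = 20.5.
The triangle = ½ × 14.8551 × 20.5 = €152.26.

€152.26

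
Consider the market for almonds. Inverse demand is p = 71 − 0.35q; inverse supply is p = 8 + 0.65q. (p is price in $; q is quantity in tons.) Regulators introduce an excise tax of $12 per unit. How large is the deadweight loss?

$72

Competitive equilibrium: 71 − 0.35q = 8 + 0.65q → q* = 63, p* = 48.95.
With the tax, the buyer price exceeds the seller price by 12: (71 − 0.35q) − (8 + 0.65q) = 12 → q' = 51.
Δq = 63 − 51 = 12; the wedge equals the tax, 12.
The triangle = ½ × 12 × 12 = $72.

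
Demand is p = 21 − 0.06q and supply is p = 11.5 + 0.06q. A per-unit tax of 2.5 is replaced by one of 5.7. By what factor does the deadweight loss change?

Competitive equilibrium: 21 − 0.06q = 11.5 + 0.06q → q* = 79.1667, p* = 16.25.
For a per-unit tax t: Δq = t/0.12, so DWL = ½·t·(t/0.12) = t²/0.24.
At t = 2.5: DWL = 26.042. At t = 5.7: DWL = 135.375.
Ratio = (5.7/2.5)² = 5.1984.

5.1984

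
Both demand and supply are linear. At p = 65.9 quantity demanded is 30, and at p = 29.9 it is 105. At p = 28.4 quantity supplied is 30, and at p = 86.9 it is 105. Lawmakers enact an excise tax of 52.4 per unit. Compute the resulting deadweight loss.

Demand slope = (29.9 − 65.9)/(105 − 30) = −0.48, so p = 80.3 − 0.48q.
Supply slope = (86.9 − 28.4)/(105 − 30) = 0.78, so p = 5 + 0.78q.
Competitive equilibrium: 80.3 − 0.48q = 5 + 0.78q → q* = 59.7619, p* = 51.6143.
With the tax, the buyer price exceeds the seller price by 52.4: (80.3 − 0.48q) − (5 + 0.78q) = 52.4 → q' = 18.1746.
Δq = 59.7619 − 18.1746 = 41.5873; the wedge equals the tax, 52.4.
Deadweight loss = ½ × 41.5873 × 52.4 = 1089.59.

1089.59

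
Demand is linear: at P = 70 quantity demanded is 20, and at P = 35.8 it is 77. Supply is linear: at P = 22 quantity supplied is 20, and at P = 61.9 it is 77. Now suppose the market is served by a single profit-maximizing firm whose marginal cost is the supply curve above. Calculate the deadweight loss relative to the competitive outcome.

210.03

Demand slope = (35.8 − 70)/(77 − 20) = −0.6, so P = 82 − 0.6Q.
Supply slope = (61.9 − 22)/(77 − 20) = 0.7, so P = 8 + 0.7Q.
Competitive equilibrium: 82 − 0.6Q = 8 + 0.7Q → Q* = 56.9231, P* = 47.8462.
Marginal revenue: MR = 82 − 1.2Q. Set MR = MC: 82 − 1.2Q = 8 + 0.7Q → Q_m = 38.9474.
Price P_m = 82 − 0.6·38.9474 = 58.6316; MC(Q_m) = 8 + 0.7·38.9474 = 35.2632.
Competitive Q* = 56.9231, so ΔQ = 17.9757; wedge = 58.6316 − 35.2632 = 23.3684.
The triangle = ½ × 17.9757 × 23.3684 = 210.03.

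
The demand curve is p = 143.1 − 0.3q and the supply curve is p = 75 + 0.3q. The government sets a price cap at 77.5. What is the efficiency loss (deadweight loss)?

3318.01

Competitive equilibrium: 143.1 − 0.3q = 75 + 0.3q → q* = 113.5, p* = 109.05.
At the ceiling p = 77.5, quantity supplied = (77.5 − 75)/0.3 = 8.3333.
Willingness to pay at q' = 8.3333: 143.1 − 0.3·8.3333 = 140.6.
Δq = 113.5 − 8.3333 = 105.1667; wedge = 140.6 − 77.5 = 63.1.
Welfare loss = ½ × 105.1667 × 63.1 = 3318.01.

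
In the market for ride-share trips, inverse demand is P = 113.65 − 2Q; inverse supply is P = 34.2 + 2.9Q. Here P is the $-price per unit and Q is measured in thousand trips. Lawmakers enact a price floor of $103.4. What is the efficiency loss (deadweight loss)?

Competitive equilibrium: 113.65 − 2Q = 34.2 + 2.9Q → Q* = 16.2143, P* = 81.2214.
At the floor P = 103.4, quantity demanded = (113.65 − 103.4)/2 = 5.125.
Sellers' marginal cost at Q' = 5.125: 34.2 + 2.9·5.125 = 49.0625.
ΔQ = 16.2143 − 5.125 = 11.0893; wedge = 103.4 − 49.0625 = 54.3375.
Deadweight loss = ½ × 11.0893 × 54.3375 = $301.28 thousand.

$301.28 thousand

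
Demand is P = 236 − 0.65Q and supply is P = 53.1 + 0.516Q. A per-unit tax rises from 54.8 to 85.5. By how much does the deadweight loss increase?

1847

Competitive equilibrium: 236 − 0.65Q = 53.1 + 0.516Q → Q* = 156.8611, P* = 134.0403.
For a per-unit tax t: ΔQ = t/1.166, so DWL = ½·t·(t/1.166) = t²/2.332.
At t = 54.8: DWL = 1287.753. At t = 85.5: DWL = 3134.756.
Increase = 3134.756 − 1287.753 = 1847.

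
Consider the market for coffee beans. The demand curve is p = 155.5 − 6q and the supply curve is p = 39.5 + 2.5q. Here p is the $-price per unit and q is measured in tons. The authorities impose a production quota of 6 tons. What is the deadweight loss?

Competitive equilibrium: 155.5 − 6q = 39.5 + 2.5q → q* = 13.6471, p* = 73.6176.
At q = 6: demand price = 155.5 − 6·6 = 119.5; supply price = 39.5 + 2.5·6 = 54.5.
Δq = 13.6471 − 6 = 7.6471; wedge = 119.5 − 54.5 = 65.
Deadweight loss = ½ × 7.6471 × 65 = $248.53.

$248.53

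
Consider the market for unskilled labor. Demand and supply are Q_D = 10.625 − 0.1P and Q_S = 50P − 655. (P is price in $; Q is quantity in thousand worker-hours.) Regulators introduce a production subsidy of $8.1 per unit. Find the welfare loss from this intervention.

In inverse form: demand P = 106.25 − 10Q, supply P = 13.1 + 0.02Q.
Competitive equilibrium: 106.25 − 10Q = 13.1 + 0.02Q → Q* = 9.2964, P* = 13.2859.
The subsidy lowers effective supply by 8.1: P = 5 + 0.02Q.
New quantity: 106.25 − 10Q = 5 + 0.02Q → Q' = 10.1048.
Overproduction ΔQ = 10.1048 − 9.2964 = 0.8084; wedge = subsidy = 8.1.
Deadweight loss = ½ × 0.8084 × 8.1 = $3.27 thousand.

$3.27 thousand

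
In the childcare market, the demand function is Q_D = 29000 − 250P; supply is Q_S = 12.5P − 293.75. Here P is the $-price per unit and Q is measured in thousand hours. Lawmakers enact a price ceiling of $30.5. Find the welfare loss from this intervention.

In inverse form: demand P = 116 − 0.004Q, supply P = 23.5 + 0.08Q.
Competitive equilibrium: 116 − 0.004Q = 23.5 + 0.08Q → Q* = 1101.1905, P* = 111.5952.
At the ceiling P = 30.5, quantity supplied = (30.5 − 23.5)/0.08 = 87.5.
Willingness to pay at Q' = 87.5: 116 − 0.004·87.5 = 115.65.
ΔQ = 1101.1905 − 87.5 = 1013.6905; wedge = 115.65 − 30.5 = 85.15.
DWL = ½ × 1013.6905 × 85.15 = $43157.87 thousand.

$43157.87 thousand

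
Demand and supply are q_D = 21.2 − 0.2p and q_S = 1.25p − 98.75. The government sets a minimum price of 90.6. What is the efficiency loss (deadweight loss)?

In inverse form: demand p = 106 − 5q, supply p = 79 + 0.8q.
Competitive equilibrium: 106 − 5q = 79 + 0.8q → q* = 4.6552, p* = 82.7241.
At the floor p = 90.6, quantity demanded = (106 − 90.6)/5 = 3.08.
Sellers' marginal cost at q' = 3.08: 79 + 0.8·3.08 = 81.464.
Δq = 4.6552 − 3.08 = 1.5752; wedge = 90.6 − 81.464 = 9.136.
Welfare loss = ½ × 1.5752 × 9.136 = 7.20.

7.20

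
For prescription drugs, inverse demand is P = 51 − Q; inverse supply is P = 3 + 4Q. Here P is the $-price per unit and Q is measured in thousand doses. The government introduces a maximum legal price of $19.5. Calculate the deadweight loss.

$74.94 thousand

Competitive equilibrium: 51 − Q = 3 + 4Q → Q* = 9.6, P* = 41.4.
At the ceiling P = 19.5, quantity supplied = (19.5 − 3)/4 = 4.125.
Willingness to pay at Q' = 4.125: 51 − 1·4.125 = 46.875.
ΔQ = 9.6 − 4.125 = 5.475; wedge = 46.875 − 19.5 = 27.375.
The triangle = ½ × 5.475 × 27.375 = $74.94 thousand.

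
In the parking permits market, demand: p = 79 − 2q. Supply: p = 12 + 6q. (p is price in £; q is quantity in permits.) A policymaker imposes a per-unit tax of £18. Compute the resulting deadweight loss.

Competitive equilibrium: 79 − 2q = 12 + 6q → q* = 8.375, p* = 62.25.
With the tax, the buyer price exceeds the seller price by 18: (79 − 2q) − (12 + 6q) = 18 → q' = 6.125.
Δq = 8.375 − 6.125 = 2.25; the wedge equals the tax, 18.
Deadweight loss = ½ × 2.25 × 18 = £20.25.

£20.25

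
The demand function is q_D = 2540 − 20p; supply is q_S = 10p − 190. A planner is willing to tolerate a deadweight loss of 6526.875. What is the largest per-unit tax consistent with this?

In inverse form: demand p = 127 − 0.05q, supply p = 19 + 0.1q.
Competitive equilibrium: 127 − 0.05q = 19 + 0.1q → q* = 720, p* = 91.
A tax t gives Δq = t/0.15 and wedge t, so DWL = t²/0.3.
t²/0.3 = 6526.875 → t² = 1958.0625 → t = 44.25.

44.25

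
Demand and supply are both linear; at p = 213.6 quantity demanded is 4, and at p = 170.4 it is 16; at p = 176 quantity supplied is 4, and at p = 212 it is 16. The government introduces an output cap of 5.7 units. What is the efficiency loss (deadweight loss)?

Demand slope = (170.4 − 213.6)/(16 − 4) = −3.6, so p = 228 − 3.6q.
Supply slope = (212 − 176)/(16 − 4) = 3, so p = 164 + 3q.
Competitive equilibrium: 228 − 3.6q = 164 + 3q → q* = 9.697, p* = 193.0909.
At q = 5.7: demand price = 228 − 3.6·5.7 = 207.48; supply price = 164 + 3·5.7 = 181.1.
Δq = 9.697 − 5.7 = 3.997; wedge = 207.48 − 181.1 = 26.38.
Welfare loss = ½ × 3.997 × 26.38 = 52.72.

52.72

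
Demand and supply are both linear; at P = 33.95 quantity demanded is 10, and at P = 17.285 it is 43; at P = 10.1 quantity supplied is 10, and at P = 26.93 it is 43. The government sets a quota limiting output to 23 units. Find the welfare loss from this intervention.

55.93

Demand slope = (17.285 − 33.95)/(43 − 10) = −0.505, so P = 39 − 0.505Q.
Supply slope = (26.93 − 10.1)/(43 − 10) = 0.51, so P = 5 + 0.51Q.
Competitive equilibrium: 39 − 0.505Q = 5 + 0.51Q → Q* = 33.4975, P* = 22.0837.
At Q = 23: demand price = 39 − 0.505·23 = 27.385; supply price = 5 + 0.51·23 = 16.73.
ΔQ = 33.4975 − 23 = 10.4975; wedge = 27.385 − 16.73 = 10.655.
The triangle = ½ × 10.4975 × 10.655 = 55.93.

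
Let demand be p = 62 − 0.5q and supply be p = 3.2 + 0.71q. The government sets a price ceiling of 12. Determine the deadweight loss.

792.85

Competitive equilibrium: 62 − 0.5q = 3.2 + 0.71q → q* = 48.59504, p* = 37.70248.
At the ceiling p = 12, quantity supplied = (12 − 3.2)/0.71 = 12.39437.
Willingness to pay at q' = 12.39437: 62 − 0.5·12.39437 = 55.80282.
Δq = 48.59504 − 12.39437 = 36.20067; wedge = 55.80282 − 12 = 43.80282.
Deadweight loss = ½ × 36.20067 × 43.80282 = 792.85.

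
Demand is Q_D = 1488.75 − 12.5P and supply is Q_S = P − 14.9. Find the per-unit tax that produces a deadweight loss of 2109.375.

67.5

In inverse form: demand P = 119.1 − 0.08Q, supply P = 14.9 + Q.
Competitive equilibrium: 119.1 − 0.08Q = 14.9 + Q → Q* = 96.4815, P* = 111.3815.
A tax t gives ΔQ = t/1.08 and wedge t, so DWL = t²/2.16.
t²/2.16 = 2109.375 → t² = 4556.25 → t = 67.5.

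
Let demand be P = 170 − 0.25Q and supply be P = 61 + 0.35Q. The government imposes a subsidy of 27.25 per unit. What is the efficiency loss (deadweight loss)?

618.80

Competitive equilibrium: 170 − 0.25Q = 61 + 0.35Q → Q* = 181.6667, P* = 124.5833.
The subsidy lowers effective supply by 27.25: P = 33.75 + 0.35Q.
New quantity: 170 − 0.25Q = 33.75 + 0.35Q → Q' = 227.0833.
Overproduction ΔQ = 227.0833 − 181.6667 = 45.4166; wedge = subsidy = 27.25.
Welfare loss = ½ × 45.4166 × 27.25 = 618.80.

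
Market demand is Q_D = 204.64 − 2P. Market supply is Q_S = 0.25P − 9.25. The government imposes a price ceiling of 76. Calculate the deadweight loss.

In inverse form: demand P = 102.32 − 0.5Q, supply P = 37 + 4Q.
Competitive equilibrium: 102.32 − 0.5Q = 37 + 4Q → Q* = 14.5156, P* = 95.0622.
At the ceiling P = 76, quantity supplied = (76 − 37)/4 = 9.75.
Willingness to pay at Q' = 9.75: 102.32 − 0.5·9.75 = 97.445.
ΔQ = 14.5156 − 9.75 = 4.7656; wedge = 97.445 − 76 = 21.445.
Deadweight loss = ½ × 4.7656 × 21.445 = 51.10.

51.10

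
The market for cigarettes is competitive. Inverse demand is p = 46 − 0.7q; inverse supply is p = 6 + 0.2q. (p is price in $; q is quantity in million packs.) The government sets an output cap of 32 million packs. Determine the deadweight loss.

Competitive equilibrium: 46 − 0.7q = 6 + 0.2q → q* = 44.4444, p* = 14.8889.
At q = 32: demand price = 46 − 0.7·32 = 23.6; supply price = 6 + 0.2·32 = 12.4.
Δq = 44.4444 − 32 = 12.4444; wedge = 23.6 − 12.4 = 11.2.
DWL = ½ × 12.4444 × 11.2 = $69.69 million.

$69.69 million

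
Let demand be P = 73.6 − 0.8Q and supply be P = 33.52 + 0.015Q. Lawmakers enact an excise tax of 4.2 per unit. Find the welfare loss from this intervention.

Competitive equilibrium: 73.6 − 0.8Q = 33.52 + 0.015Q → Q* = 49.1779, P* = 34.2577.
With the tax, the buyer price exceeds the seller price by 4.2: (73.6 − 0.8Q) − (33.52 + 0.015Q) = 4.2 → Q' = 44.0245.
ΔQ = 49.1779 − 44.0245 = 5.1534; the wedge equals the tax, 4.2.
Welfare loss = ½ × 5.1534 × 4.2 = 10.82.

10.82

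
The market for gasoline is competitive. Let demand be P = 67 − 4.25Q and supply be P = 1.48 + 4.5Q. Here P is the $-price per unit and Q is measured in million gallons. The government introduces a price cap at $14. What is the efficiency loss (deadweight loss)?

$96.88 million

Competitive equilibrium: 67 − 4.25Q = 1.48 + 4.5Q → Q* = 7.488, P* = 35.176.
At the ceiling P = 14, quantity supplied = (14 − 1.48)/4.5 = 2.7822.
Willingness to pay at Q' = 2.7822: 67 − 4.25·2.7822 = 55.1757.
ΔQ = 7.488 − 2.7822 = 4.7058; wedge = 55.1757 − 14 = 41.1757.
DWL = ½ × 4.7058 × 41.1757 = $96.88 million.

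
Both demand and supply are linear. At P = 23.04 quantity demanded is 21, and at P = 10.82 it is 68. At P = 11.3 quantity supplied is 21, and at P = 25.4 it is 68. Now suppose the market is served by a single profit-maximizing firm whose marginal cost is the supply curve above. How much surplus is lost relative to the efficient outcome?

Demand slope = (10.82 − 23.04)/(68 − 21) = −0.26, so P = 28.5 − 0.26Q.
Supply slope = (25.4 − 11.3)/(68 − 21) = 0.3, so P = 5 + 0.3Q.
Competitive equilibrium: 28.5 − 0.26Q = 5 + 0.3Q → Q* = 41.9643, P* = 17.5893.
Marginal revenue: MR = 28.5 − 0.52Q. Set MR = MC: 28.5 − 0.52Q = 5 + 0.3Q → Q_m = 28.6585.
Price P_m = 28.5 − 0.26·28.6585 = 21.0488; MC(Q_m) = 5 + 0.3·28.6585 = 13.5976.
Competitive Q* = 41.9643, so ΔQ = 13.3058; wedge = 21.0488 − 13.5976 = 7.4512.
The triangle = ½ × 13.3058 × 7.4512 = 49.57.

49.57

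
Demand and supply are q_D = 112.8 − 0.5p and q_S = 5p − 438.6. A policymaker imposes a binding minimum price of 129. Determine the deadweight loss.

227.23

In inverse form: demand p = 225.6 − 2q, supply p = 87.72 + 0.2q.
Competitive equilibrium: 225.6 − 2q = 87.72 + 0.2q → q* = 62.6727, p* = 100.2545.
At the floor p = 129, quantity demanded = (225.6 − 129)/2 = 48.3.
Sellers' marginal cost at q' = 48.3: 87.72 + 0.2·48.3 = 97.38.
Δq = 62.6727 − 48.3 = 14.3727; wedge = 129 − 97.38 = 31.62.
DWL = ½ × 14.3727 × 31.62 = 227.23.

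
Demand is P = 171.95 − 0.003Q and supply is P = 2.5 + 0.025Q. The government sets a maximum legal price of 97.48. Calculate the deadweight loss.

Competitive equilibrium: 171.95 − 0.003Q = 2.5 + 0.025Q → Q* = 6051.7857, P* = 153.7946.
At the ceiling P = 97.48, quantity supplied = (97.48 − 2.5)/0.025 = 3799.2.
Willingness to pay at Q' = 3799.2: 171.95 − 0.003·3799.2 = 160.5524.
ΔQ = 6051.7857 − 3799.2 = 2252.5857; wedge = 160.5524 − 97.48 = 63.0724.
The triangle = ½ × 2252.5857 × 63.0724 = 71037.99.

71037.99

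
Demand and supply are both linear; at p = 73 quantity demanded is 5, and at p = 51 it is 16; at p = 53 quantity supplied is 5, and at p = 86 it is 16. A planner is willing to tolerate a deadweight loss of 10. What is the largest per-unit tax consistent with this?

Demand slope = (51 − 73)/(16 − 5) = −2, so p = 83 − 2q.
Supply slope = (86 − 53)/(16 − 5) = 3, so p = 38 + 3q.
Competitive equilibrium: 83 − 2q = 38 + 3q → q* = 9, p* = 65.
A tax t gives Δq = t/5 and wedge t, so DWL = t²/10.
t²/10 = 10 → t² = 100 → t = 10.

10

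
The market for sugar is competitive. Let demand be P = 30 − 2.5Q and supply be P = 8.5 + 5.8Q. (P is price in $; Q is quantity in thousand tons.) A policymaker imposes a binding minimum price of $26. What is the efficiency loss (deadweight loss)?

$4.07 thousand

Competitive equilibrium: 30 − 2.5Q = 8.5 + 5.8Q → Q* = 2.5904, P* = 23.5241.
At the floor P = 26, quantity demanded = (30 − 26)/2.5 = 1.6.
Sellers' marginal cost at Q' = 1.6: 8.5 + 5.8·1.6 = 17.78.
ΔQ = 2.5904 − 1.6 = 0.9904; wedge = 26 − 17.78 = 8.22.
Deadweight loss = ½ × 0.9904 × 8.22 = $4.07 thousand.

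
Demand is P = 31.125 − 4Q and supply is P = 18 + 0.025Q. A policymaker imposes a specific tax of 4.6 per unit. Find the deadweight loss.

2.63

Competitive equilibrium: 31.125 − 4Q = 18 + 0.025Q → Q* = 3.2609, P* = 18.0815.
With the tax, the buyer price exceeds the seller price by 4.6: (31.125 − 4Q) − (18 + 0.025Q) = 4.6 → Q' = 2.118.
ΔQ = 3.2609 − 2.118 = 1.1429; the wedge equals the tax, 4.6.
Welfare loss = ½ × 1.1429 × 4.6 = 2.63.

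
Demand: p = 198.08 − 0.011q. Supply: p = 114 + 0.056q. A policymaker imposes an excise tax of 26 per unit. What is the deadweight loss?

5044.78

Competitive equilibrium: 198.08 − 0.011q = 114 + 0.056q → q* = 1254.9254, p* = 184.2758.
With the tax, the buyer price exceeds the seller price by 26: (198.08 − 0.011q) − (114 + 0.056q) = 26 → q' = 866.8657.
Δq = 1254.9254 − 866.8657 = 388.0597; the wedge equals the tax, 26.
The triangle = ½ × 388.0597 × 26 = 5044.78.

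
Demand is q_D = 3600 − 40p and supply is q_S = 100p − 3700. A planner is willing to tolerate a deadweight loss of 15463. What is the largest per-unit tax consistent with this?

32.9

In inverse form: demand p = 90 − 0.025q, supply p = 37 + 0.01q.
Competitive equilibrium: 90 − 0.025q = 37 + 0.01q → q* = 1514.2857, p* = 52.1429.
A tax t gives Δq = t/0.035 and wedge t, so DWL = t²/0.07.
t²/0.07 = 15463 → t² = 1082.41 → t = 32.9.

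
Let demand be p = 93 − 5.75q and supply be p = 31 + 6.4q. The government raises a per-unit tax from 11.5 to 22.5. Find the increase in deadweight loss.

15.39

Competitive equilibrium: 93 − 5.75q = 31 + 6.4q → q* = 5.1029, p* = 63.6584.
For a per-unit tax t: Δq = t/12.15, so DWL = ½·t·(t/12.15) = t²/24.3.
At t = 11.5: DWL = 5.442. At t = 22.5: DWL = 20.833.
Increase = 20.833 − 5.442 = 15.39.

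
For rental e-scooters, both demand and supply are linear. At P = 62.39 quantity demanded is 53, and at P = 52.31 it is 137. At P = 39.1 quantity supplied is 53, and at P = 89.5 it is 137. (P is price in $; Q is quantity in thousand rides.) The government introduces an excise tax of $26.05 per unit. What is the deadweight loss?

$471.25 thousand

Demand slope = (52.31 − 62.39)/(137 − 53) = −0.12, so P = 68.75 − 0.12Q.
Supply slope = (89.5 − 39.1)/(137 − 53) = 0.6, so P = 7.3 + 0.6Q.
Competitive equilibrium: 68.75 − 0.12Q = 7.3 + 0.6Q → Q* = 85.3472, P* = 58.5083.
With the tax, the buyer price exceeds the seller price by 26.05: (68.75 − 0.12Q) − (7.3 + 0.6Q) = 26.05 → Q' = 49.1667.
ΔQ = 85.3472 − 49.1667 = 36.1805; the wedge equals the tax, 26.05.
Deadweight loss = ½ × 36.1805 × 26.05 = $471.25 thousand.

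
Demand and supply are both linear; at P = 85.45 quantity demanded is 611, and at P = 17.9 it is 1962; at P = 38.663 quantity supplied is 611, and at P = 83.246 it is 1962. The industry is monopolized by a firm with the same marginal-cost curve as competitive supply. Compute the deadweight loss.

8093.53

Demand slope = (17.9 − 85.45)/(1962 − 611) = −0.05, so P = 116 − 0.05Q.
Supply slope = (83.246 − 38.663)/(1962 − 611) = 0.033, so P = 18.5 + 0.033Q.
Competitive equilibrium: 116 − 0.05Q = 18.5 + 0.033Q → Q* = 1174.6988, P* = 57.26506.
Marginal revenue: MR = 116 − 0.1Q. Set MR = MC: 116 − 0.1Q = 18.5 + 0.033Q → Q_m = 733.08271.
Price P_m = 116 − 0.05·733.08271 = 79.34586; MC(Q_m) = 18.5 + 0.033·733.08271 = 42.69173.
Competitive Q* = 1174.6988, so ΔQ = 441.61609; wedge = 79.34586 − 42.69173 = 36.65413.
Deadweight loss = ½ × 441.61609 × 36.65413 = 8093.53.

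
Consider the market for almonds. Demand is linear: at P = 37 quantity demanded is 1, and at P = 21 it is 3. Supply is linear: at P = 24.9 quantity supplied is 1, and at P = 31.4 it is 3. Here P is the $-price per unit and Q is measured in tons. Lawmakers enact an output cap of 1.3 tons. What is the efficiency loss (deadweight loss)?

$3.38

Demand slope = (21 − 37)/(3 − 1) = −8, so P = 45 − 8Q.
Supply slope = (31.4 − 24.9)/(3 − 1) = 3.25, so P = 21.65 + 3.25Q.
Competitive equilibrium: 45 − 8Q = 21.65 + 3.25Q → Q* = 2.0756, P* = 28.3956.
At Q = 1.3: demand price = 45 − 8·1.3 = 34.6; supply price = 21.65 + 3.25·1.3 = 25.875.
ΔQ = 2.0756 − 1.3 = 0.7756; wedge = 34.6 − 25.875 = 8.725.
The triangle = ½ × 0.7756 × 8.725 = $3.38.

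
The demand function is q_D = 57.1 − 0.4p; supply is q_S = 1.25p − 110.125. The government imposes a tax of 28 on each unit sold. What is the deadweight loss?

118.79

In inverse form: demand p = 142.75 − 2.5q, supply p = 88.1 + 0.8q.
Competitive equilibrium: 142.75 − 2.5q = 88.1 + 0.8q → q* = 16.5606, p* = 101.3485.
With the tax, the buyer price exceeds the seller price by 28: (142.75 − 2.5q) − (88.1 + 0.8q) = 28 → q' = 8.0758.
Δq = 16.5606 − 8.0758 = 8.4848; the wedge equals the tax, 28.
DWL = ½ × 8.4848 × 28 = 118.79.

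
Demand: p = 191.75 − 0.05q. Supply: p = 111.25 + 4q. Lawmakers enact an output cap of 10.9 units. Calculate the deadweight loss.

163.17

Competitive equilibrium: 191.75 − 0.05q = 111.25 + 4q → q* = 19.8765, p* = 190.7562.
At q = 10.9: demand price = 191.75 − 0.05·10.9 = 191.205; supply price = 111.25 + 4·10.9 = 154.85.
Δq = 19.8765 − 10.9 = 8.9765; wedge = 191.205 − 154.85 = 36.355.
Deadweight loss = ½ × 8.9765 × 36.355 = 163.17.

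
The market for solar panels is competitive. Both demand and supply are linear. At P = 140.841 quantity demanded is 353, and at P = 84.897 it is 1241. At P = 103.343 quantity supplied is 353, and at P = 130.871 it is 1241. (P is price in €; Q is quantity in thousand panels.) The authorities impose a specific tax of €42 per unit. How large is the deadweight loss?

€9382.98 thousand

Demand slope = (84.897 − 140.841)/(1241 − 353) = −0.063, so P = 163.08 − 0.063Q.
Supply slope = (130.871 − 103.343)/(1241 − 353) = 0.031, so P = 92.4 + 0.031Q.
Competitive equilibrium: 163.08 − 0.063Q = 92.4 + 0.031Q → Q* = 751.9149, P* = 115.7094.
With the tax, the buyer price exceeds the seller price by 42: (163.08 − 0.063Q) − (92.4 + 0.031Q) = 42 → Q' = 305.1064.
ΔQ = 751.9149 − 305.1064 = 446.8085; the wedge equals the tax, 42.
DWL = ½ × 446.8085 × 42 = €9382.98 thousand.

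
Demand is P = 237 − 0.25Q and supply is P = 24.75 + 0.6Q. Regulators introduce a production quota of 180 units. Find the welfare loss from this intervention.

Competitive equilibrium: 237 − 0.25Q = 24.75 + 0.6Q → Q* = 249.7059, P* = 174.5735.
At Q = 180: demand price = 237 − 0.25·180 = 192; supply price = 24.75 + 0.6·180 = 132.75.
ΔQ = 249.7059 − 180 = 69.7059; wedge = 192 − 132.75 = 59.25.
Welfare loss = ½ × 69.7059 × 59.25 = 2065.04.

2065.04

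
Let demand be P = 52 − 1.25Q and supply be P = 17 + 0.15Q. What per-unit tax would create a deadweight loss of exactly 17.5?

7

Competitive equilibrium: 52 − 1.25Q = 17 + 0.15Q → Q* = 25, P* = 20.75.
A tax t gives ΔQ = t/1.4 and wedge t, so DWL = t²/2.8.
t²/2.8 = 17.5 → t² = 49 → t = 7.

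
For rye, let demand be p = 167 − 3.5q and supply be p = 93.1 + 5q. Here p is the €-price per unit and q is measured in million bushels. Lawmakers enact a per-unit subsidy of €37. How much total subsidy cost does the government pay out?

Competitive equilibrium: 167 − 3.5q = 93.1 + 5q → q* = 8.6941, p* = 136.5706.
The subsidy lowers effective supply by 37: p = 56.1 + 5q.
New quantity: 167 − 3.5q = 56.1 + 5q → q' = 13.0471.
Total subsidy cost = 37 × 13.0471 = €482.74 million.

€482.74 million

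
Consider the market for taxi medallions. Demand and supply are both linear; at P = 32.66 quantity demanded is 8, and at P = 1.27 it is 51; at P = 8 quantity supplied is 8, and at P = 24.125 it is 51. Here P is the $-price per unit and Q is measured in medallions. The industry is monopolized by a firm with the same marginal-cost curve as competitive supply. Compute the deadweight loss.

$80.37

Demand slope = (1.27 − 32.66)/(51 − 8) = −0.73, so P = 38.5 − 0.73Q.
Supply slope = (24.125 − 8)/(51 − 8) = 0.375, so P = 5 + 0.375Q.
Competitive equilibrium: 38.5 − 0.73Q = 5 + 0.375Q → Q* = 30.3167, P* = 16.3688.
Marginal revenue: MR = 38.5 − 1.46Q. Set MR = MC: 38.5 − 1.46Q = 5 + 0.375Q → Q_m = 18.2561.
Price P_m = 38.5 − 0.73·18.2561 = 25.173; MC(Q_m) = 5 + 0.375·18.2561 = 11.846.
Competitive Q* = 30.3167, so ΔQ = 12.0606; wedge = 25.173 − 11.846 = 13.327.
Welfare loss = ½ × 12.0606 × 13.327 = $80.37.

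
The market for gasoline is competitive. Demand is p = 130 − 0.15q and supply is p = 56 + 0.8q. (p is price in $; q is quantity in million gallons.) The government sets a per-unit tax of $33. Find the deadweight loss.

Competitive equilibrium: 130 − 0.15q = 56 + 0.8q → q* = 77.8947, p* = 118.3158.
With the tax, the buyer price exceeds the seller price by 33: (130 − 0.15q) − (56 + 0.8q) = 33 → q' = 43.1579.
Δq = 77.8947 − 43.1579 = 34.7368; the wedge equals the tax, 33.
Welfare loss = ½ × 34.7368 × 33 = $573.16 million.

$573.16 million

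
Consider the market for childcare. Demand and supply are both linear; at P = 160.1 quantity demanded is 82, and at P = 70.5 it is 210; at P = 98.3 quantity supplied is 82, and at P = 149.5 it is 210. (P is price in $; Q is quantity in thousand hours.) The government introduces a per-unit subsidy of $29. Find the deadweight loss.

$382.27 thousand

Demand slope = (70.5 − 160.1)/(210 − 82) = −0.7, so P = 217.5 − 0.7Q.
Supply slope = (149.5 − 98.3)/(210 − 82) = 0.4, so P = 65.5 + 0.4Q.
Competitive equilibrium: 217.5 − 0.7Q = 65.5 + 0.4Q → Q* = 138.1818, P* = 120.7727.
The subsidy lowers effective supply by 29: P = 36.5 + 0.4Q.
New quantity: 217.5 − 0.7Q = 36.5 + 0.4Q → Q' = 164.5455.
Overproduction ΔQ = 164.5455 − 138.1818 = 26.3637; wedge = subsidy = 29.
DWL = ½ × 26.3637 × 29 = $382.27 thousand.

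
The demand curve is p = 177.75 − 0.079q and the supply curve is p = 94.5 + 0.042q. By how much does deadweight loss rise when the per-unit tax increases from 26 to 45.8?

5874.55

Competitive equilibrium: 177.75 − 0.079q = 94.5 + 0.042q → q* = 688.0165, p* = 123.3967.
For a per-unit tax t: Δq = t/0.121, so DWL = ½·t·(t/0.121) = t²/0.242.
At t = 26: DWL = 2793.388. At t = 45.8: DWL = 8667.934.
Increase = 8667.934 − 2793.388 = 5874.55.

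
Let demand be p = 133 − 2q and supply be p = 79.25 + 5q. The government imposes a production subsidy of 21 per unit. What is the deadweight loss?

31.50

Competitive equilibrium: 133 − 2q = 79.25 + 5q → q* = 7.6786, p* = 117.6429.
The subsidy lowers effective supply by 21: p = 58.25 + 5q.
New quantity: 133 − 2q = 58.25 + 5q → q' = 10.6786.
Overproduction Δq = 10.6786 − 7.6786 = 3; wedge = subsidy = 21.
The triangle = ½ × 3 × 21 = 31.50.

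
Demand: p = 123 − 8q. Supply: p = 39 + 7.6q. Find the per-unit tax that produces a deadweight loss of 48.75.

39

Competitive equilibrium: 123 − 8q = 39 + 7.6q → q* = 5.3846, p* = 79.9231.
A tax t gives Δq = t/15.6 and wedge t, so DWL = t²/31.2.
t²/31.2 = 48.75 → t² = 1521 → t = 39.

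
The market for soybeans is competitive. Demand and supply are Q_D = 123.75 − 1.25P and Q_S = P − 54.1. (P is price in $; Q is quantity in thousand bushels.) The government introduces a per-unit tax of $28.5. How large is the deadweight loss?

$225.625 thousand

In inverse form: demand P = 99 − 0.8Q, supply P = 54.1 + Q.
Competitive equilibrium: 99 − 0.8Q = 54.1 + Q → Q* = 24.9444, P* = 79.0444.
With the tax, the buyer price exceeds the seller price by 28.5: (99 − 0.8Q) − (54.1 + Q) = 28.5 → Q' = 9.1111.
ΔQ = 24.9444 − 9.1111 = 15.8333; the wedge equals the tax, 28.5.
Welfare loss = ½ × 15.8333 × 28.5 = $225.625 thousand.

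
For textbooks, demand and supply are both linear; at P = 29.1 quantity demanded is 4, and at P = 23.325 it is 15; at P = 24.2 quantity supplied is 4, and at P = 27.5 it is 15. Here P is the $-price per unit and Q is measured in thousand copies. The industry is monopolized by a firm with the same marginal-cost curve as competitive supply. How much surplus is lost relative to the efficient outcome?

$6.16 thousand

Demand slope = (23.325 − 29.1)/(15 − 4) = −0.525, so P = 31.2 − 0.525Q.
Supply slope = (27.5 − 24.2)/(15 − 4) = 0.3, so P = 23 + 0.3Q.
Competitive equilibrium: 31.2 − 0.525Q = 23 + 0.3Q → Q* = 9.9394, P* = 25.9818.
Marginal revenue: MR = 31.2 − 1.05Q. Set MR = MC: 31.2 − 1.05Q = 23 + 0.3Q → Q_m = 6.0741.
Price P_m = 31.2 − 0.525·6.0741 = 28.0111; MC(Q_m) = 23 + 0.3·6.0741 = 24.8222.
Competitive Q* = 9.9394, so ΔQ = 3.8653; wedge = 28.0111 − 24.8222 = 3.1889.
Deadweight loss = ½ × 3.8653 × 3.1889 = $6.16 thousand.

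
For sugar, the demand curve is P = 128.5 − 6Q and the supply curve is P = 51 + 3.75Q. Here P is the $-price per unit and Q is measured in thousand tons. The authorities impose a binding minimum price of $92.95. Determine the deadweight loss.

Competitive equilibrium: 128.5 − 6Q = 51 + 3.75Q → Q* = 7.9487, P* = 80.8077.
At the floor P = 92.95, quantity demanded = (128.5 − 92.95)/6 = 5.925.
Sellers' marginal cost at Q' = 5.925: 51 + 3.75·5.925 = 73.2188.
ΔQ = 7.9487 − 5.925 = 2.0237; wedge = 92.95 − 73.2188 = 19.7312.
Welfare loss = ½ × 2.0237 × 19.7312 = $19.97 thousand.

$19.97 thousand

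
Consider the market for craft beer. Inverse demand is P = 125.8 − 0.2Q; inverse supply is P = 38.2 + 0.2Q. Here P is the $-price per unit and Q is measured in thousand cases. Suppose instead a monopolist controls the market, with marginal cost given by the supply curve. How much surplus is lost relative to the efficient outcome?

$1065.80 thousand

Competitive equilibrium: 125.8 − 0.2Q = 38.2 + 0.2Q → Q* = 219, P* = 82.
Marginal revenue: MR = 125.8 − 0.4Q. Set MR = MC: 125.8 − 0.4Q = 38.2 + 0.2Q → Q_m = 146.
Price P_m = 125.8 − 0.2·146 = 96.6; MC(Q_m) = 38.2 + 0.2·146 = 67.4.
Competitive Q* = 219, so ΔQ = 73; wedge = 96.6 − 67.4 = 29.2.
Deadweight loss = ½ × 73 × 29.2 = $1065.80 thousand.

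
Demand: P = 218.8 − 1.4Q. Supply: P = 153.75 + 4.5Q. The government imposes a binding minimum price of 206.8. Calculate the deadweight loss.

Competitive equilibrium: 218.8 − 1.4Q = 153.75 + 4.5Q → Q* = 11.0254, P* = 203.3644.
At the floor P = 206.8, quantity demanded = (218.8 − 206.8)/1.4 = 8.5714.
Sellers' marginal cost at Q' = 8.5714: 153.75 + 4.5·8.5714 = 192.3213.
ΔQ = 11.0254 − 8.5714 = 2.454; wedge = 206.8 − 192.3213 = 14.4787.
Deadweight loss = ½ × 2.454 × 14.4787 = 17.77.

17.77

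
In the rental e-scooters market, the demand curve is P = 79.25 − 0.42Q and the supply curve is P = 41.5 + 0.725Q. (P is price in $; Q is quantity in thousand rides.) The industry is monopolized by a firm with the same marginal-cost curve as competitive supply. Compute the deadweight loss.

$44.82 thousand

Competitive equilibrium: 79.25 − 0.42Q = 41.5 + 0.725Q → Q* = 32.9694, P* = 65.4028.
Marginal revenue: MR = 79.25 − 0.84Q. Set MR = MC: 79.25 − 0.84Q = 41.5 + 0.725Q → Q_m = 24.1214.
Price P_m = 79.25 − 0.42·24.1214 = 69.119; MC(Q_m) = 41.5 + 0.725·24.1214 = 58.988.
Competitive Q* = 32.9694, so ΔQ = 8.848; wedge = 69.119 − 58.988 = 10.131.
Deadweight loss = ½ × 8.848 × 10.131 = $44.82 thousand.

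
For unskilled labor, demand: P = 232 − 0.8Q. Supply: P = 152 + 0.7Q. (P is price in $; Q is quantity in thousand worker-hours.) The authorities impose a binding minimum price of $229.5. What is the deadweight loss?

Competitive equilibrium: 232 − 0.8Q = 152 + 0.7Q → Q* = 53.3333, P* = 189.3333.
At the floor P = 229.5, quantity demanded = (232 − 229.5)/0.8 = 3.125.
Sellers' marginal cost at Q' = 3.125: 152 + 0.7·3.125 = 154.1875.
ΔQ = 53.3333 − 3.125 = 50.2083; wedge = 229.5 − 154.1875 = 75.3125.
DWL = ½ × 50.2083 × 75.3125 = $1890.66 thousand.

$1890.66 thousand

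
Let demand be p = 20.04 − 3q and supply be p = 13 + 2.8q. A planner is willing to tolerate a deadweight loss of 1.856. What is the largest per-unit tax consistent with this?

Competitive equilibrium: 20.04 − 3q = 13 + 2.8q → q* = 1.2138, p* = 16.3986.
A tax t gives Δq = t/5.8 and wedge t, so DWL = t²/11.6.
t²/11.6 = 1.856 → t² = 21.5296 → t = 4.64.

4.64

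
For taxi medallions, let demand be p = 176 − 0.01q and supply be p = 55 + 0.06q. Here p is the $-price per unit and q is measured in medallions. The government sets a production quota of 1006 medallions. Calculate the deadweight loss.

Competitive equilibrium: 176 − 0.01q = 55 + 0.06q → q* = 1728.5714, p* = 158.7143.
At q = 1006: demand price = 176 − 0.01·1006 = 165.94; supply price = 55 + 0.06·1006 = 115.36.
Δq = 1728.5714 − 1006 = 722.5714; wedge = 165.94 − 115.36 = 50.58.
Welfare loss = ½ × 722.5714 × 50.58 = $18273.83.

$18273.83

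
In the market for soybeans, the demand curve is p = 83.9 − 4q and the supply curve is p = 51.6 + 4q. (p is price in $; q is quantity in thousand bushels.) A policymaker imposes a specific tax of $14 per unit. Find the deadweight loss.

Competitive equilibrium: 83.9 − 4q = 51.6 + 4q → q* = 4.0375, p* = 67.75.
With the tax, the buyer price exceeds the seller price by 14: (83.9 − 4q) − (51.6 + 4q) = 14 → q' = 2.2875.
Δq = 4.0375 − 2.2875 = 1.75; the wedge equals the tax, 14.
The triangle = ½ × 1.75 × 14 = $12.25 thousand.

$12.25 thousand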